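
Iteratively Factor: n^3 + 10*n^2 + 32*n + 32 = (n + 4)*(n^2 + 6*n + 8) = (n + 2)*(n + 4)*(n + 4)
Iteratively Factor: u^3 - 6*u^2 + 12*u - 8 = (u - 2)*(u^2 - 4*u + 4) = (u - 2)^2*(u - 2)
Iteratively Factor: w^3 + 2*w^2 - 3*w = (w - 1)*(w^2 + 3*w) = w*(w - 1)*(w + 3)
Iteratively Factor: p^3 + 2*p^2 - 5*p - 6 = (p + 1)*(p^2 + p - 6) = (p - 2)*(p + 1)*(p + 3)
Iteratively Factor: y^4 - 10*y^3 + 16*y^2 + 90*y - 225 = (y + 3)*(y^3 - 13*y^2 + 55*y - 75) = (y - 5)*(y + 3)*(y^2 - 8*y + 15) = (y - 5)*(y - 3)*(y + 3)*(y - 5)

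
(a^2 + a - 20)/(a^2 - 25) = (a - 4)/(a - 5)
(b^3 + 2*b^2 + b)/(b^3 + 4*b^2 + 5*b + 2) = b/(b + 2)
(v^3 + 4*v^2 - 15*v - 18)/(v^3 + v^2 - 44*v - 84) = (v^2 - 2*v - 3)/(v^2 - 5*v - 14)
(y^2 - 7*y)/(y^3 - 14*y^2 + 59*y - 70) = y/(y^2 - 7*y + 10)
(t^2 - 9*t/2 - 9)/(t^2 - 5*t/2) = (2*t^2 - 9*t - 18)/(t*(2*t - 5))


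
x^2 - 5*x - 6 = (x - 6)*(x + 1)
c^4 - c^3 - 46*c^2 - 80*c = c*(c - 8)*(c + 2)*(c + 5)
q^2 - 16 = (q - 4)*(q + 4)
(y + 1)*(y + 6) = y^2 + 7*y + 6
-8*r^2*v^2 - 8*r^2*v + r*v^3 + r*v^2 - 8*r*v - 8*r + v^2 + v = (-8*r + v)*(v + 1)*(r*v + 1)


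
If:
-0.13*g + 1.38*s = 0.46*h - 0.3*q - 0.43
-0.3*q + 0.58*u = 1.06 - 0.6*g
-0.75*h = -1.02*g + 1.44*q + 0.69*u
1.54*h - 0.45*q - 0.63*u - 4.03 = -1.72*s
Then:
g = 1.88528728420937 - 1.78565509348629*u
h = 2.10848753516077 - 0.20357536815399*u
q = 0.237241235085397 - 1.63797685363926*u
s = 0.120009583034582*u + 0.517260320721416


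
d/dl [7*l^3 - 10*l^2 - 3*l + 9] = 21*l^2 - 20*l - 3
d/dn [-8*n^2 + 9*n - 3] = 9 - 16*n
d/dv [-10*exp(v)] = -10*exp(v)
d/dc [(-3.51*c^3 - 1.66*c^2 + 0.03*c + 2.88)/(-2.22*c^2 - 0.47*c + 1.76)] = (7.7922*c^4 + 3.2994*c^3 - 17.686*c^2 + 6.944*c + 1.4064)/(4.9284*c^4 + 2.0868*c^3 - 7.5935*c^2 - 1.6544*c + 3.0976)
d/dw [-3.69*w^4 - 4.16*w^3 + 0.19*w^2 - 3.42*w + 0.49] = -14.76*w^3 - 12.48*w^2 + 0.38*w - 3.42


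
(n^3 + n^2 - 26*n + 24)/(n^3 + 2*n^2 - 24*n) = (n - 1)/n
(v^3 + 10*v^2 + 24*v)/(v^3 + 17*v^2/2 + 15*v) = 2*(v + 4)/(2*v + 5)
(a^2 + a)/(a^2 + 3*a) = (a + 1)/(a + 3)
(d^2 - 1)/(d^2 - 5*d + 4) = (d + 1)/(d - 4)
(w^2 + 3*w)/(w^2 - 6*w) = (w + 3)/(w - 6)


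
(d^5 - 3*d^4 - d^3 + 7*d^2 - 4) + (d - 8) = d^5 - 3*d^4 - d^3 + 7*d^2 + d - 12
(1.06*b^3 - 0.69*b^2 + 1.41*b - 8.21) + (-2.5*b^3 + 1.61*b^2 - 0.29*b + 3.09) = -1.44*b^3 + 0.92*b^2 + 1.12*b - 5.12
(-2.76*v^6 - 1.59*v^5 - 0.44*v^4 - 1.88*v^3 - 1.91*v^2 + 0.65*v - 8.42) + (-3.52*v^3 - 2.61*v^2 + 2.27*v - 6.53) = -2.76*v^6 - 1.59*v^5 - 0.44*v^4 - 5.4*v^3 - 4.52*v^2 + 2.92*v - 14.95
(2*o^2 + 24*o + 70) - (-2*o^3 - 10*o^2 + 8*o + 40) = 2*o^3 + 12*o^2 + 16*o + 30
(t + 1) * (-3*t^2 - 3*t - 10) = -3*t^3 - 6*t^2 - 13*t - 10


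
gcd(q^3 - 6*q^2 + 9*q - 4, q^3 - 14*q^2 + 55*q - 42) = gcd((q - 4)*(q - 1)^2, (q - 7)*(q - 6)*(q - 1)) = q - 1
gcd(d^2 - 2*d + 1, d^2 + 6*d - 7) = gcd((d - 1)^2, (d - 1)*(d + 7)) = d - 1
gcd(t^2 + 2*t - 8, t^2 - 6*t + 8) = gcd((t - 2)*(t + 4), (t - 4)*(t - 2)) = t - 2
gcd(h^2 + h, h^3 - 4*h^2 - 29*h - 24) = h + 1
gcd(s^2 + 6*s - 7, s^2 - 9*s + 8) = s - 1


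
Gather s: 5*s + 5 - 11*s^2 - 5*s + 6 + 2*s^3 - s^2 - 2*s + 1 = 2*s^3 - 12*s^2 - 2*s + 12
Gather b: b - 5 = b - 5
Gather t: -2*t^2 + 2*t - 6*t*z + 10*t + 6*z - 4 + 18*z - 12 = -2*t^2 + t*(12 - 6*z) + 24*z - 16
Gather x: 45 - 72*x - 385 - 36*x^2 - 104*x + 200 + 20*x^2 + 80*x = -16*x^2 - 96*x - 140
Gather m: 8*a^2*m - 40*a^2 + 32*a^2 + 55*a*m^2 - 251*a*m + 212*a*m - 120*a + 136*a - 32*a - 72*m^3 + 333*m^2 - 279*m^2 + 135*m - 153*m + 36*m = -8*a^2 - 16*a - 72*m^3 + m^2*(55*a + 54) + m*(8*a^2 - 39*a + 18)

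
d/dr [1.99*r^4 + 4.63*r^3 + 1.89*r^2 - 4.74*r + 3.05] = 7.96*r^3 + 13.89*r^2 + 3.78*r - 4.74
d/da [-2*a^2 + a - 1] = 1 - 4*a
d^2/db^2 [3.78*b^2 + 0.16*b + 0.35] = 7.56000000000000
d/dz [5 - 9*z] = -9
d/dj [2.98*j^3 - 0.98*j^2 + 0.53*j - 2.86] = 8.94*j^2 - 1.96*j + 0.53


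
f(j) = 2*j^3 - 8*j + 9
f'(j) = 6*j^2 - 8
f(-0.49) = 12.68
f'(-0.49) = -6.56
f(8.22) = 1054.06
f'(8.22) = 397.41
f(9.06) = 1423.87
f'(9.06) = 484.50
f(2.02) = 9.32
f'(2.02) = 16.48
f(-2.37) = 1.34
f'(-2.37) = 25.70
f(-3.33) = -38.21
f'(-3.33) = 58.53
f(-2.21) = 5.09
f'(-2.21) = 21.30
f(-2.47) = -1.38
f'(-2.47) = 28.61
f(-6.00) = -375.00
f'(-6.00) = 208.00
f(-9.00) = -1377.00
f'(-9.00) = 478.00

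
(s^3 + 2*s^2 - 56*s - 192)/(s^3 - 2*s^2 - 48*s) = (s + 4)/s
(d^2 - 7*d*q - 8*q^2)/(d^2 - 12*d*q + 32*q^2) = (-d - q)/(-d + 4*q)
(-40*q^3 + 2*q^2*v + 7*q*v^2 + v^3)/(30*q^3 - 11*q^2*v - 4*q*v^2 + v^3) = (-20*q^2 - 9*q*v - v^2)/(15*q^2 + 2*q*v - v^2)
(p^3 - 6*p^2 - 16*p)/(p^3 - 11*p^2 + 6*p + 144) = p*(p + 2)/(p^2 - 3*p - 18)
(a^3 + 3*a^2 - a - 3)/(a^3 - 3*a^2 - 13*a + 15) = (a + 1)/(a - 5)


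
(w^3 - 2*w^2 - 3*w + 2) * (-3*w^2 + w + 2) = -3*w^5 + 7*w^4 + 9*w^3 - 13*w^2 - 4*w + 4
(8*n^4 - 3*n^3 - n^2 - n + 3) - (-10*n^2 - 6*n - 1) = 8*n^4 - 3*n^3 + 9*n^2 + 5*n + 4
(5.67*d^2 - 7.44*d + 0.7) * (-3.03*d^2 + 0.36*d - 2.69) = -17.1801*d^4 + 24.5844*d^3 - 20.0517*d^2 + 20.2656*d - 1.883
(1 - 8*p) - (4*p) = 1 - 12*p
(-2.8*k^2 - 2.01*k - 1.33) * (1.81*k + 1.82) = -5.068*k^3 - 8.7341*k^2 - 6.0655*k - 2.4206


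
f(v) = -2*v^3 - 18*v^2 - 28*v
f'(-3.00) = 26.00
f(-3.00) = -24.00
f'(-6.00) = -28.00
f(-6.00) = -48.00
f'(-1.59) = 14.07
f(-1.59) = 7.05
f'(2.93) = -184.99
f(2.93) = -286.88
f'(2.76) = -173.07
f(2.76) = -256.45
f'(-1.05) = 3.18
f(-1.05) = 11.87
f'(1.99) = -123.40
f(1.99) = -142.76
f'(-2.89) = 25.93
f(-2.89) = -21.14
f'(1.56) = -98.76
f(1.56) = -95.08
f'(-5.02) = 1.52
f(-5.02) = -60.04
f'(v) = -6*v^2 - 36*v - 28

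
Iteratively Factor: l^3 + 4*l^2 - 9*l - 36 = (l - 3)*(l^2 + 7*l + 12) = (l - 3)*(l + 3)*(l + 4)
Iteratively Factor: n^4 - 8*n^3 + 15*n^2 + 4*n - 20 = (n - 2)*(n^3 - 6*n^2 + 3*n + 10) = (n - 2)*(n + 1)*(n^2 - 7*n + 10) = (n - 2)^2*(n + 1)*(n - 5)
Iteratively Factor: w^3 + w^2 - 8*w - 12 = (w + 2)*(w^2 - w - 6) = (w - 3)*(w + 2)*(w + 2)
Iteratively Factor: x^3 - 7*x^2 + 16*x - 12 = (x - 2)*(x^2 - 5*x + 6) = (x - 3)*(x - 2)*(x - 2)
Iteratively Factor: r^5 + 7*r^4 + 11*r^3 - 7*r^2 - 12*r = (r + 4)*(r^4 + 3*r^3 - r^2 - 3*r) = r*(r + 4)*(r^3 + 3*r^2 - r - 3) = r*(r - 1)*(r + 4)*(r^2 + 4*r + 3) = r*(r - 1)*(r + 1)*(r + 4)*(r + 3)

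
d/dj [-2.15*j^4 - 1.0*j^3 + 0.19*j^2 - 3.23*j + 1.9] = -8.6*j^3 - 3.0*j^2 + 0.38*j - 3.23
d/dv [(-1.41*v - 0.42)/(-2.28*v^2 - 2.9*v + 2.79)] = (3.2148*v^2 + 4.089*v - (1.41*v + 0.42)*(4.56*v + 2.9) - 3.9339)/(2.28*v^2 + 2.9*v - 2.79)^2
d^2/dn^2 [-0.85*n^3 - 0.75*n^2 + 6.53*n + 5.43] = -5.1*n - 1.5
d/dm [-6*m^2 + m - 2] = 1 - 12*m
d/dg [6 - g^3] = -3*g^2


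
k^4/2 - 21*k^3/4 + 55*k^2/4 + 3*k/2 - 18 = (k/2 + 1/2)*(k - 6)*(k - 4)*(k - 3/2)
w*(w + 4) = w^2 + 4*w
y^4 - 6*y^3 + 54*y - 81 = (y - 3)^3*(y + 3)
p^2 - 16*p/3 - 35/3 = (p - 7)*(p + 5/3)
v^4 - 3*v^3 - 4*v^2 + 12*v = v*(v - 3)*(v - 2)*(v + 2)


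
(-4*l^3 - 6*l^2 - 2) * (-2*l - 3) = 8*l^4 + 24*l^3 + 18*l^2 + 4*l + 6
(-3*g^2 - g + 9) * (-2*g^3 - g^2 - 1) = 6*g^5 + 5*g^4 - 17*g^3 - 6*g^2 + g - 9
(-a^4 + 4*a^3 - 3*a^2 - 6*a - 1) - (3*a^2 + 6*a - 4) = -a^4 + 4*a^3 - 6*a^2 - 12*a + 3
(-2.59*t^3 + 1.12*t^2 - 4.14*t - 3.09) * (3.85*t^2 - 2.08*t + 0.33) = -9.9715*t^5 + 9.6992*t^4 - 19.1233*t^3 - 2.9157*t^2 + 5.061*t - 1.0197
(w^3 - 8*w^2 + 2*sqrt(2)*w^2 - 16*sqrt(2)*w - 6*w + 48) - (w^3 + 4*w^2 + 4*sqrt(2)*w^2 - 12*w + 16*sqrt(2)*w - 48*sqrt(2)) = -12*w^2 - 2*sqrt(2)*w^2 - 32*sqrt(2)*w + 6*w + 48 + 48*sqrt(2)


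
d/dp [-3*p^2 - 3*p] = -6*p - 3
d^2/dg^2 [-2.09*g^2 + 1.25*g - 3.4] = -4.18000000000000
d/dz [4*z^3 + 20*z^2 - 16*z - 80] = 12*z^2 + 40*z - 16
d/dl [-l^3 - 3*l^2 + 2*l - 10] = -3*l^2 - 6*l + 2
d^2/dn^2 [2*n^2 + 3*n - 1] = 4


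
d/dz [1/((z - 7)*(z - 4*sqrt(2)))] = ((7 - z)*(z - 4*sqrt(2))^2 + (-z + 4*sqrt(2))*(z - 7)^2)/((z - 7)^3*(z - 4*sqrt(2))^3)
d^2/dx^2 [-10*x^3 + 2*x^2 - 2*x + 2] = 4 - 60*x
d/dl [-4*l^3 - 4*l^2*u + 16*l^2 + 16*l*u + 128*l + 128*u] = -12*l^2 - 8*l*u + 32*l + 16*u + 128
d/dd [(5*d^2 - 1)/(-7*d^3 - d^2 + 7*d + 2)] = (35*d^4 + 14*d^2 + 18*d + 7)/(49*d^6 + 14*d^5 - 97*d^4 - 42*d^3 + 45*d^2 + 28*d + 4)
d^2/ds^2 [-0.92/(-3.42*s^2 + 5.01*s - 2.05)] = (-21.521376*s^2 + 31.526928*s + 0.92*(6.84*s - 5.01)*(13.68*s - 10.02) - 12.90024)/(3.42*s^2 - 5.01*s + 2.05)^3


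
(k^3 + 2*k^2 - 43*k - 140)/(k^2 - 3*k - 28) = k + 5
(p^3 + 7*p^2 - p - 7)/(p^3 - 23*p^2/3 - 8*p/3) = 3*(-p^3 - 7*p^2 + p + 7)/(p*(-3*p^2 + 23*p + 8))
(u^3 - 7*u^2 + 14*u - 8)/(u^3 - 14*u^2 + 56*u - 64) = (u - 1)/(u - 8)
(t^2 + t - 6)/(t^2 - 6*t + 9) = (t^2 + t - 6)/(t^2 - 6*t + 9)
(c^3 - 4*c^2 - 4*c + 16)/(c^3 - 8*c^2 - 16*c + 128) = (c^2 - 4)/(c^2 - 4*c - 32)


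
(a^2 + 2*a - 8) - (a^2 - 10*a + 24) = 12*a - 32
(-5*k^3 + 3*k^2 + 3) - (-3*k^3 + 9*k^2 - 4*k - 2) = -2*k^3 - 6*k^2 + 4*k + 5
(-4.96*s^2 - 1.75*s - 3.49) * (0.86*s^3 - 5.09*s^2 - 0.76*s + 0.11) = -4.2656*s^5 + 23.7414*s^4 + 9.6757*s^3 + 18.5485*s^2 + 2.4599*s - 0.3839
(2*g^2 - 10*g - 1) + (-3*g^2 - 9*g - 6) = -g^2 - 19*g - 7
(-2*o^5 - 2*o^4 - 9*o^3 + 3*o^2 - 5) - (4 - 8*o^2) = -2*o^5 - 2*o^4 - 9*o^3 + 11*o^2 - 9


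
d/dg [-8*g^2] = -16*g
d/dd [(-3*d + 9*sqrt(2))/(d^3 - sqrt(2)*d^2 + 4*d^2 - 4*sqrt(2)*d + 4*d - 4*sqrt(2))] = 6*(d^2 - 5*sqrt(2)*d - 2*sqrt(2) + 6)/(d^5 - 2*sqrt(2)*d^4 + 6*d^4 - 12*sqrt(2)*d^3 + 14*d^3 - 24*sqrt(2)*d^2 + 20*d^2 - 16*sqrt(2)*d + 24*d + 16)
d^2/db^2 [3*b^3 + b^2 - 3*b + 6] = 18*b + 2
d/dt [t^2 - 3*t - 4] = 2*t - 3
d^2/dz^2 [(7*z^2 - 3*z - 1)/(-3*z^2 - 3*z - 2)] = 2*(90*z^3 + 153*z^2 - 27*z - 43)/(27*z^6 + 81*z^5 + 135*z^4 + 135*z^3 + 90*z^2 + 36*z + 8)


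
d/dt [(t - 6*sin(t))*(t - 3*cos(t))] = (t - 6*sin(t))*(3*sin(t) + 1) - (t - 3*cos(t))*(6*cos(t) - 1)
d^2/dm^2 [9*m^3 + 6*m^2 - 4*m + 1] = 54*m + 12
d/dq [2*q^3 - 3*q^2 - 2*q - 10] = 6*q^2 - 6*q - 2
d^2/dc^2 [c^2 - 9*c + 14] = 2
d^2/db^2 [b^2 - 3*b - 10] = 2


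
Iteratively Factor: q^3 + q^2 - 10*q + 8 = (q + 4)*(q^2 - 3*q + 2) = (q - 1)*(q + 4)*(q - 2)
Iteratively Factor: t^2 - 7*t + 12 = (t - 4)*(t - 3)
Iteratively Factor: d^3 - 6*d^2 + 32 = (d + 2)*(d^2 - 8*d + 16) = (d - 4)*(d + 2)*(d - 4)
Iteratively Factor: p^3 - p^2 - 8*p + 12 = (p + 3)*(p^2 - 4*p + 4) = (p - 2)*(p + 3)*(p - 2)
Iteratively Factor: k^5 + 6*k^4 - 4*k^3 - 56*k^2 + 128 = (k + 4)*(k^4 + 2*k^3 - 12*k^2 - 8*k + 32) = (k + 4)^2*(k^3 - 2*k^2 - 4*k + 8) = (k - 2)*(k + 4)^2*(k^2 - 4) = (k - 2)*(k + 2)*(k + 4)^2*(k - 2)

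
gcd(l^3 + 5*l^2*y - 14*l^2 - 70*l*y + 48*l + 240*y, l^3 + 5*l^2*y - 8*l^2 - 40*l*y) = l^2 + 5*l*y - 8*l - 40*y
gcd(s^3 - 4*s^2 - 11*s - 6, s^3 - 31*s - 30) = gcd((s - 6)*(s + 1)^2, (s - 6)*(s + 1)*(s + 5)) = s^2 - 5*s - 6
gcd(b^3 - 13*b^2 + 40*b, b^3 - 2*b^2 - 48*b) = b^2 - 8*b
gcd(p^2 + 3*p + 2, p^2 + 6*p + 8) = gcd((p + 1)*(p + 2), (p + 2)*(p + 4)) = p + 2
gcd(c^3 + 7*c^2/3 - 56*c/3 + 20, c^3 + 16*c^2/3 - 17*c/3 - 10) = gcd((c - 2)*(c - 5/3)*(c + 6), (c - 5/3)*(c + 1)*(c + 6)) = c^2 + 13*c/3 - 10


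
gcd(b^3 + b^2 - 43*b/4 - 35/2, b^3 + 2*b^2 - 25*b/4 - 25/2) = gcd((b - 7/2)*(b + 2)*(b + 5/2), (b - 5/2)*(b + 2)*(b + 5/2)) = b^2 + 9*b/2 + 5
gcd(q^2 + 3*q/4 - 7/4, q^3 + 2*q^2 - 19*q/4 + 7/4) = q - 1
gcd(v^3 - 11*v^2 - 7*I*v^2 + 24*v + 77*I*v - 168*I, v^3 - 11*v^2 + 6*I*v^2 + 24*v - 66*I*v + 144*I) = v^2 - 11*v + 24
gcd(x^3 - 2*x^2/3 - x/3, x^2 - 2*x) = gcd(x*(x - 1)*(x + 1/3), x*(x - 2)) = x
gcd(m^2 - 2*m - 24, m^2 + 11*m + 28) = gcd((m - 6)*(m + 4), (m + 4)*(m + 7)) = m + 4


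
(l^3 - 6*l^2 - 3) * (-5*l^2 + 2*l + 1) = -5*l^5 + 32*l^4 - 11*l^3 + 9*l^2 - 6*l - 3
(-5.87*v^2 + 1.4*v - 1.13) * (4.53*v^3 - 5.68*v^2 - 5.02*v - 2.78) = -26.5911*v^5 + 39.6836*v^4 + 16.3965*v^3 + 15.709*v^2 + 1.7806*v + 3.1414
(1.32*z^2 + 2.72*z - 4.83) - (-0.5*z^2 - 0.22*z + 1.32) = 1.82*z^2 + 2.94*z - 6.15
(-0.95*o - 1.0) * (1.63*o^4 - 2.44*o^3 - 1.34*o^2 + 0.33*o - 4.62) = -1.5485*o^5 + 0.688*o^4 + 3.713*o^3 + 1.0265*o^2 + 4.059*o + 4.62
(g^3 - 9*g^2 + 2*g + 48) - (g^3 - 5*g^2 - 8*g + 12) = -4*g^2 + 10*g + 36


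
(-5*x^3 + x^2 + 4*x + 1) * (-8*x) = 40*x^4 - 8*x^3 - 32*x^2 - 8*x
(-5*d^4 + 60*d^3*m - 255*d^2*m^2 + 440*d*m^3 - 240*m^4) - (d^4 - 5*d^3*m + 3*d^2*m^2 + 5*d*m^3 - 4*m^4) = -6*d^4 + 65*d^3*m - 258*d^2*m^2 + 435*d*m^3 - 236*m^4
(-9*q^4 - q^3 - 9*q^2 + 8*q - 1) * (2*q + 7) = -18*q^5 - 65*q^4 - 25*q^3 - 47*q^2 + 54*q - 7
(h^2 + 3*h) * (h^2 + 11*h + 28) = h^4 + 14*h^3 + 61*h^2 + 84*h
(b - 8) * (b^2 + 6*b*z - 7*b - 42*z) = b^3 + 6*b^2*z - 15*b^2 - 90*b*z + 56*b + 336*z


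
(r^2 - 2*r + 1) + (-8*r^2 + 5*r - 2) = -7*r^2 + 3*r - 1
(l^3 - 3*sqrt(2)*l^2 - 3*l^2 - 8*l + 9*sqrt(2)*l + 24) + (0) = l^3 - 3*sqrt(2)*l^2 - 3*l^2 - 8*l + 9*sqrt(2)*l + 24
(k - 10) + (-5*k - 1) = -4*k - 11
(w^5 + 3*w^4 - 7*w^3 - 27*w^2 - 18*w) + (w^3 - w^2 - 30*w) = w^5 + 3*w^4 - 6*w^3 - 28*w^2 - 48*w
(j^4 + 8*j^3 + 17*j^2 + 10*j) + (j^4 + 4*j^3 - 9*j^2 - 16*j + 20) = 2*j^4 + 12*j^3 + 8*j^2 - 6*j + 20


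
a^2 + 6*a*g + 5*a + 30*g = (a + 5)*(a + 6*g)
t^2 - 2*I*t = t*(t - 2*I)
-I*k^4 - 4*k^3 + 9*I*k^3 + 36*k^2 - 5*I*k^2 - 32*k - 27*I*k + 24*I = (k - 8)*(k - 3*I)*(k - I)*(-I*k + I)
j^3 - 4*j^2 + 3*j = j*(j - 3)*(j - 1)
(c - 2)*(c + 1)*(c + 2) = c^3 + c^2 - 4*c - 4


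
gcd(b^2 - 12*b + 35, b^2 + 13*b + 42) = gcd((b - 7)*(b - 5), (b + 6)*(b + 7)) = 1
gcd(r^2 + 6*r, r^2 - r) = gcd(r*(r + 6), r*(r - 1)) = r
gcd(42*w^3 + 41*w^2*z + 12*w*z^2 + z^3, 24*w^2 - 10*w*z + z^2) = 1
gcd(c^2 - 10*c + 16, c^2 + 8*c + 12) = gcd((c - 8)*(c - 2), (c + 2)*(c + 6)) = 1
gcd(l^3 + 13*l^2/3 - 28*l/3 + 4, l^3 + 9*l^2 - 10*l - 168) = l + 6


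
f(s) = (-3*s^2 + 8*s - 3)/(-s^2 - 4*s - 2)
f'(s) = (8 - 6*s)/(-s^2 - 4*s - 2) + (2*s + 4)*(-3*s^2 + 8*s - 3)/(-s^2 - 4*s - 2)^2 = 2*(10*s^2 + 3*s - 14)/(s^4 + 8*s^3 + 20*s^2 + 16*s + 4)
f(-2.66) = -29.09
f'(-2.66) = 39.86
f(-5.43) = 13.81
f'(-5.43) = 5.55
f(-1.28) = -12.25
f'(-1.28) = -1.33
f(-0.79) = -20.89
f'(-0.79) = -70.54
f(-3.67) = 92.24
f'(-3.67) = 352.46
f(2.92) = 0.24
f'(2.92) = 0.32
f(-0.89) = -16.27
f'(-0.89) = -29.67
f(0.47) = -0.02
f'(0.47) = -1.23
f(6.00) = 1.02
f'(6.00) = 0.19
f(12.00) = 1.75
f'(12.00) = 0.08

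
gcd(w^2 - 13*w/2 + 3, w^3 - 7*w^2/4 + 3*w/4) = 1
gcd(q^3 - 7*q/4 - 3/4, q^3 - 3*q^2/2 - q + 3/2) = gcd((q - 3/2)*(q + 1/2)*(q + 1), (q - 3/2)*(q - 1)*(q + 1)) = q^2 - q/2 - 3/2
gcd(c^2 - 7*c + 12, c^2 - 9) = c - 3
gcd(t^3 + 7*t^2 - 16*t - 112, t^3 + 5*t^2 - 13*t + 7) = t + 7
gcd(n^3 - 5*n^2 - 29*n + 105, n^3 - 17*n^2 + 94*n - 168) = n - 7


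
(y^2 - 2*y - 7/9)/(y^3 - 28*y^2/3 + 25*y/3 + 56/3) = (y + 1/3)/(y^2 - 7*y - 8)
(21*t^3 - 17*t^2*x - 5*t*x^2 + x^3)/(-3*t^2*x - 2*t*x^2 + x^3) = (-21*t^3 + 17*t^2*x + 5*t*x^2 - x^3)/(x*(3*t^2 + 2*t*x - x^2))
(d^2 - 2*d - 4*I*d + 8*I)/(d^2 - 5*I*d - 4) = (d - 2)/(d - I)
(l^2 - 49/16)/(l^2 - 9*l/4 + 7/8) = (4*l + 7)/(2*(2*l - 1))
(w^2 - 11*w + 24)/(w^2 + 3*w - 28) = (w^2 - 11*w + 24)/(w^2 + 3*w - 28)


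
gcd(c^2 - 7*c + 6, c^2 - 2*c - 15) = 1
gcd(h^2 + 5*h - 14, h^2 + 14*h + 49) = h + 7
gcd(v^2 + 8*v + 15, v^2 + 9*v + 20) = v + 5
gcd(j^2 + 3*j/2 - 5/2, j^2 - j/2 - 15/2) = j + 5/2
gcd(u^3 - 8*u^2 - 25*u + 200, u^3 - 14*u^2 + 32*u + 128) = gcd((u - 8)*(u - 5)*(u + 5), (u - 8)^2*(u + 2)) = u - 8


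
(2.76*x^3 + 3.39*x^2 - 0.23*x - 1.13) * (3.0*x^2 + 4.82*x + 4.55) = 8.28*x^5 + 23.4732*x^4 + 28.2078*x^3 + 10.9259*x^2 - 6.4931*x - 5.1415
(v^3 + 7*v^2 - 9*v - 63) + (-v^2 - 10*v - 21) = v^3 + 6*v^2 - 19*v - 84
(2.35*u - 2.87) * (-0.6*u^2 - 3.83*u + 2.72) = -1.41*u^3 - 7.2785*u^2 + 17.3841*u - 7.8064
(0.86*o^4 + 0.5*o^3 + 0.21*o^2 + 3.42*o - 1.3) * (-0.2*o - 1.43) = -0.172*o^5 - 1.3298*o^4 - 0.757*o^3 - 0.9843*o^2 - 4.6306*o + 1.859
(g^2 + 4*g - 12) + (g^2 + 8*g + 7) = 2*g^2 + 12*g - 5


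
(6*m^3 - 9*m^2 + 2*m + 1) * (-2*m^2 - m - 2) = -12*m^5 + 12*m^4 - 7*m^3 + 14*m^2 - 5*m - 2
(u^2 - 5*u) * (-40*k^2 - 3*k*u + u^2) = -40*k^2*u^2 + 200*k^2*u - 3*k*u^3 + 15*k*u^2 + u^4 - 5*u^3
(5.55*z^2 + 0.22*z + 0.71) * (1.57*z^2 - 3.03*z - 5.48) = 8.7135*z^4 - 16.4711*z^3 - 29.9659*z^2 - 3.3569*z - 3.8908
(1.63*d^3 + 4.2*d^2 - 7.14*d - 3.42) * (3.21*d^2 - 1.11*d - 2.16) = 5.2323*d^5 + 11.6727*d^4 - 31.1022*d^3 - 12.1248*d^2 + 19.2186*d + 7.3872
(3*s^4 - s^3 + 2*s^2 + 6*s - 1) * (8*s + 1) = 24*s^5 - 5*s^4 + 15*s^3 + 50*s^2 - 2*s - 1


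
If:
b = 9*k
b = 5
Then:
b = 5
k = 5/9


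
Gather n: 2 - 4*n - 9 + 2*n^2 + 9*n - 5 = 2*n^2 + 5*n - 12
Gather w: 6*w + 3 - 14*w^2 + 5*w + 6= -14*w^2 + 11*w + 9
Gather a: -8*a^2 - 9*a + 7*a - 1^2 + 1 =-8*a^2 - 2*a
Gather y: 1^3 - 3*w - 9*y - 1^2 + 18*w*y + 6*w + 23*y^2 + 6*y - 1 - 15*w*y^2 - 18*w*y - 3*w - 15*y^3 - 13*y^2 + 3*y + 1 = -15*y^3 + y^2*(10 - 15*w)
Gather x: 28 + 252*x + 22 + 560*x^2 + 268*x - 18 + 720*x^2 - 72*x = 1280*x^2 + 448*x + 32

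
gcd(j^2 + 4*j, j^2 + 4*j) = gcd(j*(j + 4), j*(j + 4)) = j^2 + 4*j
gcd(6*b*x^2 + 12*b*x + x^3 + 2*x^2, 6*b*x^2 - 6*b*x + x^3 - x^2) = 6*b*x + x^2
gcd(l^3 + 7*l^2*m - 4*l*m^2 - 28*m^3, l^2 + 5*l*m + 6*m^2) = l + 2*m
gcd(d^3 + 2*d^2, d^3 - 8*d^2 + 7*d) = d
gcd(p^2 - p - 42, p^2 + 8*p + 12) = p + 6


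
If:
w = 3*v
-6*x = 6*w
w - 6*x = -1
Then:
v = -1/21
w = -1/7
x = 1/7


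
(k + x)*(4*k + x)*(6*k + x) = 24*k^3 + 34*k^2*x + 11*k*x^2 + x^3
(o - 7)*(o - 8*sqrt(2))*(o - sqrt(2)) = o^3 - 9*sqrt(2)*o^2 - 7*o^2 + 16*o + 63*sqrt(2)*o - 112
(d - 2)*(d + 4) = d^2 + 2*d - 8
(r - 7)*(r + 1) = r^2 - 6*r - 7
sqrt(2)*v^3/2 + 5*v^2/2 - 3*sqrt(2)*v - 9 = (v - 3*sqrt(2)/2)*(v + 3*sqrt(2))*(sqrt(2)*v/2 + 1)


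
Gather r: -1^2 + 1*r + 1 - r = 0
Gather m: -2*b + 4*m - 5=-2*b + 4*m - 5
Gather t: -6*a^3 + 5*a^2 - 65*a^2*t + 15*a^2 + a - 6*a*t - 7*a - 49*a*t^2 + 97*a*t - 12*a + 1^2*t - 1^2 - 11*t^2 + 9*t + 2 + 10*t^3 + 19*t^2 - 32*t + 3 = -6*a^3 + 20*a^2 - 18*a + 10*t^3 + t^2*(8 - 49*a) + t*(-65*a^2 + 91*a - 22) + 4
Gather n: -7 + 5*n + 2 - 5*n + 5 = 0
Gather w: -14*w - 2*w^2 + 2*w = -2*w^2 - 12*w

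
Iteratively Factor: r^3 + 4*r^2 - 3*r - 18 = (r - 2)*(r^2 + 6*r + 9) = (r - 2)*(r + 3)*(r + 3)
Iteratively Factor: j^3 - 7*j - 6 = (j + 2)*(j^2 - 2*j - 3) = (j - 3)*(j + 2)*(j + 1)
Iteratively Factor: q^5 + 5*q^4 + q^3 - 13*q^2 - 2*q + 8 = (q - 1)*(q^4 + 6*q^3 + 7*q^2 - 6*q - 8) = (q - 1)*(q + 4)*(q^3 + 2*q^2 - q - 2) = (q - 1)*(q + 2)*(q + 4)*(q^2 - 1) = (q - 1)*(q + 1)*(q + 2)*(q + 4)*(q - 1)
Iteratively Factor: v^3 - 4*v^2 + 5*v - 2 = (v - 1)*(v^2 - 3*v + 2) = (v - 1)^2*(v - 2)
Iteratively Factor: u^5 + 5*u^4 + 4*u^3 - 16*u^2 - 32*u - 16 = (u - 2)*(u^4 + 7*u^3 + 18*u^2 + 20*u + 8) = (u - 2)*(u + 2)*(u^3 + 5*u^2 + 8*u + 4) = (u - 2)*(u + 2)^2*(u^2 + 3*u + 2) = (u - 2)*(u + 1)*(u + 2)^2*(u + 2)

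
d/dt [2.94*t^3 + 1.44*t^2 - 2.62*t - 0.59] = 8.82*t^2 + 2.88*t - 2.62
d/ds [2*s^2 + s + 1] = 4*s + 1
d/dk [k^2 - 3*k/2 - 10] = 2*k - 3/2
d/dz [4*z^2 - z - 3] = 8*z - 1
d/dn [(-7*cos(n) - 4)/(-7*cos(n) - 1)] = 21*sin(n)/(7*cos(n) + 1)^2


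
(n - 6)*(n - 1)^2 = n^3 - 8*n^2 + 13*n - 6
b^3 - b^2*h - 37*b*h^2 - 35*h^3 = (b - 7*h)*(b + h)*(b + 5*h)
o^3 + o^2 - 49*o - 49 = (o - 7)*(o + 1)*(o + 7)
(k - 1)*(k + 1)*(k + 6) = k^3 + 6*k^2 - k - 6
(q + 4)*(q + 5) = q^2 + 9*q + 20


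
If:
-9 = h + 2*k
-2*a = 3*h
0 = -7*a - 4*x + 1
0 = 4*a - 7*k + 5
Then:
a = -219/10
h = 73/5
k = -59/5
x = 1543/40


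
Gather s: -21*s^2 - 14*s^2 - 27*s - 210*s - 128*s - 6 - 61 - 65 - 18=-35*s^2 - 365*s - 150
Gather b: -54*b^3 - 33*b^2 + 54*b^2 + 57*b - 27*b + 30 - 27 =-54*b^3 + 21*b^2 + 30*b + 3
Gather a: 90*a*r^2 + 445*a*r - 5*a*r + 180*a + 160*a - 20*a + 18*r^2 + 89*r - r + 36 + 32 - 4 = a*(90*r^2 + 440*r + 320) + 18*r^2 + 88*r + 64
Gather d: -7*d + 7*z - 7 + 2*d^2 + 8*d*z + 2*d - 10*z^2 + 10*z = 2*d^2 + d*(8*z - 5) - 10*z^2 + 17*z - 7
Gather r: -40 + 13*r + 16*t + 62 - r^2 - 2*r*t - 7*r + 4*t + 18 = -r^2 + r*(6 - 2*t) + 20*t + 40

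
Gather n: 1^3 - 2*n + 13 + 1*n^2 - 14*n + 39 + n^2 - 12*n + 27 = 2*n^2 - 28*n + 80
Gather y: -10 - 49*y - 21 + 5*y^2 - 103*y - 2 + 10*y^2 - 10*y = 15*y^2 - 162*y - 33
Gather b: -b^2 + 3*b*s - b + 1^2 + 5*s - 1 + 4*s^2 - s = -b^2 + b*(3*s - 1) + 4*s^2 + 4*s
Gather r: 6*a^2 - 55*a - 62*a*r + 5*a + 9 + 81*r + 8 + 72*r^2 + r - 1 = 6*a^2 - 50*a + 72*r^2 + r*(82 - 62*a) + 16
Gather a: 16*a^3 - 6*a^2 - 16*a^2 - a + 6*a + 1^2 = 16*a^3 - 22*a^2 + 5*a + 1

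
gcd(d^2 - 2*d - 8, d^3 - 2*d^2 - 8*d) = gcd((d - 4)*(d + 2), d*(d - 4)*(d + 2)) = d^2 - 2*d - 8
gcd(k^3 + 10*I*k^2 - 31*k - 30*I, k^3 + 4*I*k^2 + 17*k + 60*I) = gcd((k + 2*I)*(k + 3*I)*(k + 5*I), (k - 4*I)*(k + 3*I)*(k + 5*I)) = k^2 + 8*I*k - 15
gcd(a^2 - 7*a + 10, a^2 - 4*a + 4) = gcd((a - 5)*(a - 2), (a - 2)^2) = a - 2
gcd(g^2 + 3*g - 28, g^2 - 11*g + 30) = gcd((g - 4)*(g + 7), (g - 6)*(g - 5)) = 1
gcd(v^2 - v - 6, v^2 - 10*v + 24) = 1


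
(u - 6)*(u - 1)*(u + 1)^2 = u^4 - 5*u^3 - 7*u^2 + 5*u + 6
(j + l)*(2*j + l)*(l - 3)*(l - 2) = 2*j^2*l^2 - 10*j^2*l + 12*j^2 + 3*j*l^3 - 15*j*l^2 + 18*j*l + l^4 - 5*l^3 + 6*l^2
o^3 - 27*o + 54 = (o - 3)^2*(o + 6)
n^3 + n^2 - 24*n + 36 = (n - 3)*(n - 2)*(n + 6)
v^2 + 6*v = v*(v + 6)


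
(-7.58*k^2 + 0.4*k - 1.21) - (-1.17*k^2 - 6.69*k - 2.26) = -6.41*k^2 + 7.09*k + 1.05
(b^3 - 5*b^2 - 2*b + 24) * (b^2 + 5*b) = b^5 - 27*b^3 + 14*b^2 + 120*b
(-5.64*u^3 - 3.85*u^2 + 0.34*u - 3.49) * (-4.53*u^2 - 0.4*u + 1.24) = 25.5492*u^5 + 19.6965*u^4 - 6.9938*u^3 + 10.8997*u^2 + 1.8176*u - 4.3276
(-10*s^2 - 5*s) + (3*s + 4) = -10*s^2 - 2*s + 4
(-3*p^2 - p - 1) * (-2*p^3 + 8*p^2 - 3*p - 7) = 6*p^5 - 22*p^4 + 3*p^3 + 16*p^2 + 10*p + 7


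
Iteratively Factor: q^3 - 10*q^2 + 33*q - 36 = (q - 3)*(q^2 - 7*q + 12) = (q - 4)*(q - 3)*(q - 3)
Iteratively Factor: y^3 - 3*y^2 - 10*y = (y + 2)*(y^2 - 5*y) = y*(y + 2)*(y - 5)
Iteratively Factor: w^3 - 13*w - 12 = (w + 1)*(w^2 - w - 12) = (w + 1)*(w + 3)*(w - 4)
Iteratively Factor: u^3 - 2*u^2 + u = (u - 1)*(u^2 - u) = u*(u - 1)*(u - 1)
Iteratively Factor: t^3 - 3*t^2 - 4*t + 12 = (t - 2)*(t^2 - t - 6) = (t - 3)*(t - 2)*(t + 2)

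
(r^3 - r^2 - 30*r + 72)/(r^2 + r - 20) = (r^2 + 3*r - 18)/(r + 5)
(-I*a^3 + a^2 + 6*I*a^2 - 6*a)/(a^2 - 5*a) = (-I*a^2 + a + 6*I*a - 6)/(a - 5)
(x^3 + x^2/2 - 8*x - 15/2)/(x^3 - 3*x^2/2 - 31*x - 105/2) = (x^2 - 2*x - 3)/(x^2 - 4*x - 21)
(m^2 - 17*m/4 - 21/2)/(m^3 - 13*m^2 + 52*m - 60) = (m + 7/4)/(m^2 - 7*m + 10)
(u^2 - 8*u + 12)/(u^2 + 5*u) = (u^2 - 8*u + 12)/(u*(u + 5))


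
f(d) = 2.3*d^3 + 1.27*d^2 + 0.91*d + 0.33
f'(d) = 6.9*d^2 + 2.54*d + 0.91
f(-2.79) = -42.27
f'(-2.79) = 47.53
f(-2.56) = -32.26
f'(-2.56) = 39.63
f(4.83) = 293.51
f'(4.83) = 174.15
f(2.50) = 46.48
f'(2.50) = 50.38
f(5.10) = 343.10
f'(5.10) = 193.33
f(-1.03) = -1.77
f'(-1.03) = 5.61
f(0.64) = 2.04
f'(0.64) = 5.36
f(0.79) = 2.98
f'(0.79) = 7.22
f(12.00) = 4168.53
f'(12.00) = 1024.99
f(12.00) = 4168.53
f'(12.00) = 1024.99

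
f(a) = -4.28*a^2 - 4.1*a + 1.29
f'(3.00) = -29.78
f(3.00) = -49.53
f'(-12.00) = 98.62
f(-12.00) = -565.83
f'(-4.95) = 38.27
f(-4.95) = -83.29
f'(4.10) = -39.20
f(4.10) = -87.47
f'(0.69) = -10.01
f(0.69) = -3.58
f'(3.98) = -38.17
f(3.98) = -82.82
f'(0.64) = -9.58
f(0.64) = -3.09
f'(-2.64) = 18.50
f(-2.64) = -17.72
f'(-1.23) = 6.43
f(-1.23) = -0.14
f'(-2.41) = 16.53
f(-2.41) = -13.69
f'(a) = -8.56*a - 4.1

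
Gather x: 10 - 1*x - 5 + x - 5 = 0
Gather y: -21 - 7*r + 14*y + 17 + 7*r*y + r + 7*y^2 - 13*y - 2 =-6*r + 7*y^2 + y*(7*r + 1) - 6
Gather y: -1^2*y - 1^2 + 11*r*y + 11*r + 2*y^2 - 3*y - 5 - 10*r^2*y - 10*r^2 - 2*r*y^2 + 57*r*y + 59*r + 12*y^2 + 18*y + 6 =-10*r^2 + 70*r + y^2*(14 - 2*r) + y*(-10*r^2 + 68*r + 14)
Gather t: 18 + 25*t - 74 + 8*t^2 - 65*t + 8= 8*t^2 - 40*t - 48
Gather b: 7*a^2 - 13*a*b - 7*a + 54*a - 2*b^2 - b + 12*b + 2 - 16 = 7*a^2 + 47*a - 2*b^2 + b*(11 - 13*a) - 14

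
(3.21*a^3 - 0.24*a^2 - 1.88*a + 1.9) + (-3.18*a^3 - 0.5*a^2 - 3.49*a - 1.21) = 0.0299999999999998*a^3 - 0.74*a^2 - 5.37*a + 0.69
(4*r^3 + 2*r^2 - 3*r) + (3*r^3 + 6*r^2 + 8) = 7*r^3 + 8*r^2 - 3*r + 8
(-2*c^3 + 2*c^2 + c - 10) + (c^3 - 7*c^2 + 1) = -c^3 - 5*c^2 + c - 9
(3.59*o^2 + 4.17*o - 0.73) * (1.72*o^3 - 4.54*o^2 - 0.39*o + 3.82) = 6.1748*o^5 - 9.1262*o^4 - 21.5875*o^3 + 15.4017*o^2 + 16.2141*o - 2.7886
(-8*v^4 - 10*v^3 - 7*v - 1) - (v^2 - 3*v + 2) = -8*v^4 - 10*v^3 - v^2 - 4*v - 3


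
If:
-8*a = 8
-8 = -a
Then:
No Solution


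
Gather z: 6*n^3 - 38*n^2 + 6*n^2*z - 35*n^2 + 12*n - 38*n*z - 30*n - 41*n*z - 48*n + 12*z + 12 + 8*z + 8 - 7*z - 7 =6*n^3 - 73*n^2 - 66*n + z*(6*n^2 - 79*n + 13) + 13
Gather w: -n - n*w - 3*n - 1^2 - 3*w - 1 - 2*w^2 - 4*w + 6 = -4*n - 2*w^2 + w*(-n - 7) + 4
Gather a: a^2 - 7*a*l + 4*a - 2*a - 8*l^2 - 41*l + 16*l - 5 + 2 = a^2 + a*(2 - 7*l) - 8*l^2 - 25*l - 3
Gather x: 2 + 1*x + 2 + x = 2*x + 4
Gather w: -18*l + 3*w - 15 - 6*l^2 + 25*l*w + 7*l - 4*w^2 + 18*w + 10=-6*l^2 - 11*l - 4*w^2 + w*(25*l + 21) - 5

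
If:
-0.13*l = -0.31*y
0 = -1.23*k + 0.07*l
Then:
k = 0.135709818636648*y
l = 2.38461538461538*y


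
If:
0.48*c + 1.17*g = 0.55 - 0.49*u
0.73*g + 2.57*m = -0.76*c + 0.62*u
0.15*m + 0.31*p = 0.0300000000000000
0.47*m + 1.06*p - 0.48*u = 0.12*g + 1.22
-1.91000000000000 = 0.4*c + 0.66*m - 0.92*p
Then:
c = -2.49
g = 2.72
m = -0.75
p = 0.46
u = -2.94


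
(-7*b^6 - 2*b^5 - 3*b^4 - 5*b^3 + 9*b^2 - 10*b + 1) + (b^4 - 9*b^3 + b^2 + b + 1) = -7*b^6 - 2*b^5 - 2*b^4 - 14*b^3 + 10*b^2 - 9*b + 2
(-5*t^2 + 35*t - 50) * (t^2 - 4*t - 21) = -5*t^4 + 55*t^3 - 85*t^2 - 535*t + 1050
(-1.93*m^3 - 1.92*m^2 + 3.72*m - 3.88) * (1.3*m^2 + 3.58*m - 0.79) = -2.509*m^5 - 9.4054*m^4 - 0.512899999999999*m^3 + 9.7904*m^2 - 16.8292*m + 3.0652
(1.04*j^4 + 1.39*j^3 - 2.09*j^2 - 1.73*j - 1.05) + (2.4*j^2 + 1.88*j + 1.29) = 1.04*j^4 + 1.39*j^3 + 0.31*j^2 + 0.15*j + 0.24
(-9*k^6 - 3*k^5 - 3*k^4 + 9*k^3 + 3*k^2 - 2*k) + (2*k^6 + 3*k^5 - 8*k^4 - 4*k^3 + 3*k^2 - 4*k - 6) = -7*k^6 - 11*k^4 + 5*k^3 + 6*k^2 - 6*k - 6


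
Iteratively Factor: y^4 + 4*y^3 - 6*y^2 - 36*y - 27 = (y - 3)*(y^3 + 7*y^2 + 15*y + 9) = (y - 3)*(y + 1)*(y^2 + 6*y + 9) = (y - 3)*(y + 1)*(y + 3)*(y + 3)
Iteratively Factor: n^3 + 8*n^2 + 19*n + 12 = (n + 1)*(n^2 + 7*n + 12) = (n + 1)*(n + 3)*(n + 4)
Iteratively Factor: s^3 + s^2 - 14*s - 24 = (s + 3)*(s^2 - 2*s - 8) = (s - 4)*(s + 3)*(s + 2)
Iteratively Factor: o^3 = (o)*(o^2) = o^2*(o)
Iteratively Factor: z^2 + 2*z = (z)*(z + 2)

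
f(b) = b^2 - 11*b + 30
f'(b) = 2*b - 11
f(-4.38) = 97.36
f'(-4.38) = -19.76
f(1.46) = 16.07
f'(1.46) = -8.08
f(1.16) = 18.59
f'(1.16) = -8.68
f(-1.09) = 43.18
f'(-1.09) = -13.18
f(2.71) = 7.53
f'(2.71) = -5.58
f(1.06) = 19.46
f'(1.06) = -8.88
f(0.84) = 21.47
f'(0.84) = -9.32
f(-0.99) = 41.87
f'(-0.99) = -12.98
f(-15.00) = 420.00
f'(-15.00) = -41.00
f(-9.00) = 210.00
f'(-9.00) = -29.00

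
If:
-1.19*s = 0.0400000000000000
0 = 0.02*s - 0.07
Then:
No Solution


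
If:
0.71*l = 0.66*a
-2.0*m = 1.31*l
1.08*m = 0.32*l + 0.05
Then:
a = -0.05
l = -0.05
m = 0.03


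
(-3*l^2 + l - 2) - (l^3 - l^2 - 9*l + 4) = -l^3 - 2*l^2 + 10*l - 6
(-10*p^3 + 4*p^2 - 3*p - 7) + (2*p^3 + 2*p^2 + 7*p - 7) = -8*p^3 + 6*p^2 + 4*p - 14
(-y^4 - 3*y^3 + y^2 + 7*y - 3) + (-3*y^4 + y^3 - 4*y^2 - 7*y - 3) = -4*y^4 - 2*y^3 - 3*y^2 - 6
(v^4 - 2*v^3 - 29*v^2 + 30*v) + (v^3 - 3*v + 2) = v^4 - v^3 - 29*v^2 + 27*v + 2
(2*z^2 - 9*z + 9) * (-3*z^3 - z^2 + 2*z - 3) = -6*z^5 + 25*z^4 - 14*z^3 - 33*z^2 + 45*z - 27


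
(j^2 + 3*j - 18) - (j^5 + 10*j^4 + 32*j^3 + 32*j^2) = -j^5 - 10*j^4 - 32*j^3 - 31*j^2 + 3*j - 18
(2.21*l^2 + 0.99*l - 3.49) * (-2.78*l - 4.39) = -6.1438*l^3 - 12.4541*l^2 + 5.3561*l + 15.3211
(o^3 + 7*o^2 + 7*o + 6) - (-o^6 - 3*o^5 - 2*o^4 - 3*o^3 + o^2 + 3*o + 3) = o^6 + 3*o^5 + 2*o^4 + 4*o^3 + 6*o^2 + 4*o + 3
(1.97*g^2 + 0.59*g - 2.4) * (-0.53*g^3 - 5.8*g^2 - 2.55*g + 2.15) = -1.0441*g^5 - 11.7387*g^4 - 7.1735*g^3 + 16.651*g^2 + 7.3885*g - 5.16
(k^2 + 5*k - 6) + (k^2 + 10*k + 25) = 2*k^2 + 15*k + 19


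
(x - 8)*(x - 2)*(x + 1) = x^3 - 9*x^2 + 6*x + 16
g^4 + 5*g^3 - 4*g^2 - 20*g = g*(g - 2)*(g + 2)*(g + 5)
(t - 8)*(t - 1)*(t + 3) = t^3 - 6*t^2 - 19*t + 24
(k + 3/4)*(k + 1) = k^2 + 7*k/4 + 3/4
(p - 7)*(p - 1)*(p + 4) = p^3 - 4*p^2 - 25*p + 28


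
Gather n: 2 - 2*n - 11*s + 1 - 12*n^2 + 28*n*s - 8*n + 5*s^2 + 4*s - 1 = -12*n^2 + n*(28*s - 10) + 5*s^2 - 7*s + 2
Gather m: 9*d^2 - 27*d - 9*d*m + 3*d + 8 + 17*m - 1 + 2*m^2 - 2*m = 9*d^2 - 24*d + 2*m^2 + m*(15 - 9*d) + 7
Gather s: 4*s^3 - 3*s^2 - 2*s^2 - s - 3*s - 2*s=4*s^3 - 5*s^2 - 6*s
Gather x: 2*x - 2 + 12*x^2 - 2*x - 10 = 12*x^2 - 12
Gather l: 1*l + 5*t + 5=l + 5*t + 5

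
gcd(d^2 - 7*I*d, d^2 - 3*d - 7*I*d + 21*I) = d - 7*I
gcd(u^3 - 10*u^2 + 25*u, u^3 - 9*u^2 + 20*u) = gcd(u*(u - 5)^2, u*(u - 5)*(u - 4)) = u^2 - 5*u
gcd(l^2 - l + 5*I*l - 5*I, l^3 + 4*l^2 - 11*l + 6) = l - 1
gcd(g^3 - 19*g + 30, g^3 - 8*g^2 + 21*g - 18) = g^2 - 5*g + 6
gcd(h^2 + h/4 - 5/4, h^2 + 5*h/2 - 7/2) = h - 1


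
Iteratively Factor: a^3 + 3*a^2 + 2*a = (a)*(a^2 + 3*a + 2) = a*(a + 1)*(a + 2)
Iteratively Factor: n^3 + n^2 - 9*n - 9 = (n + 3)*(n^2 - 2*n - 3) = (n + 1)*(n + 3)*(n - 3)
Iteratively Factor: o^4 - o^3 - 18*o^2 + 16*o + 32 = (o - 4)*(o^3 + 3*o^2 - 6*o - 8) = (o - 4)*(o - 2)*(o^2 + 5*o + 4) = (o - 4)*(o - 2)*(o + 1)*(o + 4)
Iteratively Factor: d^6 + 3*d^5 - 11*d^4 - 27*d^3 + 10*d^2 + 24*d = (d + 2)*(d^5 + d^4 - 13*d^3 - d^2 + 12*d) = d*(d + 2)*(d^4 + d^3 - 13*d^2 - d + 12) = d*(d + 1)*(d + 2)*(d^3 - 13*d + 12) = d*(d + 1)*(d + 2)*(d + 4)*(d^2 - 4*d + 3) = d*(d - 3)*(d + 1)*(d + 2)*(d + 4)*(d - 1)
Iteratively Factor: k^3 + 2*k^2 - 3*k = (k - 1)*(k^2 + 3*k) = (k - 1)*(k + 3)*(k)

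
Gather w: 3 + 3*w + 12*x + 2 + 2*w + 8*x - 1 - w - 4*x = 4*w + 16*x + 4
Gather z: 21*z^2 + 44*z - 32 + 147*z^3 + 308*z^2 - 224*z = 147*z^3 + 329*z^2 - 180*z - 32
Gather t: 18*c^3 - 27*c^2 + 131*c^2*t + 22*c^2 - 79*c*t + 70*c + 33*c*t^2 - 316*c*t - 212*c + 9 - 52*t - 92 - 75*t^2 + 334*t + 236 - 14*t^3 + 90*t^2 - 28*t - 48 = 18*c^3 - 5*c^2 - 142*c - 14*t^3 + t^2*(33*c + 15) + t*(131*c^2 - 395*c + 254) + 105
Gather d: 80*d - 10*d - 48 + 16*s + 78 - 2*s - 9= 70*d + 14*s + 21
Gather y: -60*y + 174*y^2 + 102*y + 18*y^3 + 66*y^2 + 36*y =18*y^3 + 240*y^2 + 78*y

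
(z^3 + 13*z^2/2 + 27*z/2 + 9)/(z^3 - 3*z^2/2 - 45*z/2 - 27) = (z + 2)/(z - 6)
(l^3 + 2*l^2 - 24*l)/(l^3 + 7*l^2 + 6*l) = (l - 4)/(l + 1)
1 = 1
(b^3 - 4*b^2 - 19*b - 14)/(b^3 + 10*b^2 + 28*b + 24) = (b^2 - 6*b - 7)/(b^2 + 8*b + 12)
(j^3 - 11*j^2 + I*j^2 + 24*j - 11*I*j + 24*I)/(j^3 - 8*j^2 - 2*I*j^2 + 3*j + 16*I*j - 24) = (j - 3)/(j - 3*I)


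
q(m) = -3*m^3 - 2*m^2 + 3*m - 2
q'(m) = -9*m^2 - 4*m + 3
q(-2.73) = 35.94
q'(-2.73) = -53.16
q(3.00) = -92.00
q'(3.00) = -90.00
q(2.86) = -79.96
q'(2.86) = -82.06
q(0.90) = -3.11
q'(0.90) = -7.89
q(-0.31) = -3.03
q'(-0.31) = 3.38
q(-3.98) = 143.51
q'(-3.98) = -123.64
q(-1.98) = 7.51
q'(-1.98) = -24.36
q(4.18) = -243.51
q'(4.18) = -170.97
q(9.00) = -2324.00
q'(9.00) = -762.00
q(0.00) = -2.00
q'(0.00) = 3.00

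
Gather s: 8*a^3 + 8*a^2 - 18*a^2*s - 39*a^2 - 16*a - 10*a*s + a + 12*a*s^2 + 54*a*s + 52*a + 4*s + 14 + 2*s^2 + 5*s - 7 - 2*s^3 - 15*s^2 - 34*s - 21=8*a^3 - 31*a^2 + 37*a - 2*s^3 + s^2*(12*a - 13) + s*(-18*a^2 + 44*a - 25) - 14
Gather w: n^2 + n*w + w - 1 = n^2 + w*(n + 1) - 1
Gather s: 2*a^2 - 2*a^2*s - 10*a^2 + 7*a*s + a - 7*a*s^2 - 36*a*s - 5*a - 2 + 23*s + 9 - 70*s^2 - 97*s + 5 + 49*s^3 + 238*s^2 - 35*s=-8*a^2 - 4*a + 49*s^3 + s^2*(168 - 7*a) + s*(-2*a^2 - 29*a - 109) + 12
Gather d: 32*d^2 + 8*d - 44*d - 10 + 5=32*d^2 - 36*d - 5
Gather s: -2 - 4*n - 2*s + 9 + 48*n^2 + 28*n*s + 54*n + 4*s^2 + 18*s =48*n^2 + 50*n + 4*s^2 + s*(28*n + 16) + 7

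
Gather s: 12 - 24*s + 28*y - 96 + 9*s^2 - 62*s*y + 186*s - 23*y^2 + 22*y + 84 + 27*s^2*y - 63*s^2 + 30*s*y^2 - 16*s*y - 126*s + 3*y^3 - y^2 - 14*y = s^2*(27*y - 54) + s*(30*y^2 - 78*y + 36) + 3*y^3 - 24*y^2 + 36*y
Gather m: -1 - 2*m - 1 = -2*m - 2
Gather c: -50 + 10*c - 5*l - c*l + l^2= c*(10 - l) + l^2 - 5*l - 50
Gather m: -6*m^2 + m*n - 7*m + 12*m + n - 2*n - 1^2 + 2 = -6*m^2 + m*(n + 5) - n + 1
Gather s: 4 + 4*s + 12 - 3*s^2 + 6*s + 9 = -3*s^2 + 10*s + 25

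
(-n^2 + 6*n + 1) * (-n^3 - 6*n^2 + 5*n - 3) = n^5 - 42*n^3 + 27*n^2 - 13*n - 3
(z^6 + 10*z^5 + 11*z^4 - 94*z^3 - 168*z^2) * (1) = z^6 + 10*z^5 + 11*z^4 - 94*z^3 - 168*z^2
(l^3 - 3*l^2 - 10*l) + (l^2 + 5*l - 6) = l^3 - 2*l^2 - 5*l - 6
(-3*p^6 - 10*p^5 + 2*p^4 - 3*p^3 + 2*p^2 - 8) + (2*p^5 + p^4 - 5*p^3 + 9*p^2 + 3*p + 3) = -3*p^6 - 8*p^5 + 3*p^4 - 8*p^3 + 11*p^2 + 3*p - 5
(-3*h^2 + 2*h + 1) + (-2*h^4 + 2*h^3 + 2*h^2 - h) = -2*h^4 + 2*h^3 - h^2 + h + 1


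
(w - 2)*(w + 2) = w^2 - 4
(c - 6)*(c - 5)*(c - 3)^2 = c^4 - 17*c^3 + 105*c^2 - 279*c + 270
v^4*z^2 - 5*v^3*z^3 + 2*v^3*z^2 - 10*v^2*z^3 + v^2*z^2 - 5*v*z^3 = v*(v - 5*z)*(v*z + z)^2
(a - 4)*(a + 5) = a^2 + a - 20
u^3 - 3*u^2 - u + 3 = (u - 3)*(u - 1)*(u + 1)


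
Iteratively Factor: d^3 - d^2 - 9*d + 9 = (d + 3)*(d^2 - 4*d + 3) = (d - 1)*(d + 3)*(d - 3)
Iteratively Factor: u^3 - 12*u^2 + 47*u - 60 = (u - 5)*(u^2 - 7*u + 12) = (u - 5)*(u - 3)*(u - 4)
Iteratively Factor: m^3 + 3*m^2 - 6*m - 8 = (m + 4)*(m^2 - m - 2) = (m - 2)*(m + 4)*(m + 1)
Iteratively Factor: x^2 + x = (x)*(x + 1)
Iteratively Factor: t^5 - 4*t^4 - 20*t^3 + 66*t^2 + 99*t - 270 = (t - 5)*(t^4 + t^3 - 15*t^2 - 9*t + 54) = (t - 5)*(t - 3)*(t^3 + 4*t^2 - 3*t - 18) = (t - 5)*(t - 3)*(t + 3)*(t^2 + t - 6) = (t - 5)*(t - 3)*(t - 2)*(t + 3)*(t + 3)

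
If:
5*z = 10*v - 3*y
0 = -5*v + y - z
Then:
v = -8*z/5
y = -7*z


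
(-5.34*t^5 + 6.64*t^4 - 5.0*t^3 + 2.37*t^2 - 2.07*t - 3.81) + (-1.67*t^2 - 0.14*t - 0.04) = -5.34*t^5 + 6.64*t^4 - 5.0*t^3 + 0.7*t^2 - 2.21*t - 3.85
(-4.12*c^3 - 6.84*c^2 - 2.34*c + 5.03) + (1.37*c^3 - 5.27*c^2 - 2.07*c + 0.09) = -2.75*c^3 - 12.11*c^2 - 4.41*c + 5.12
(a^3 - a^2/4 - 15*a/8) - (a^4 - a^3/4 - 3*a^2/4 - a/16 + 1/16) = -a^4 + 5*a^3/4 + a^2/2 - 29*a/16 - 1/16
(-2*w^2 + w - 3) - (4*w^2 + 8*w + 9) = -6*w^2 - 7*w - 12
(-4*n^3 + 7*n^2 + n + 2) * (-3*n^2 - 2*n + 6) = 12*n^5 - 13*n^4 - 41*n^3 + 34*n^2 + 2*n + 12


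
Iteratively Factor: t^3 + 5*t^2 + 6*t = (t + 2)*(t^2 + 3*t) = t*(t + 2)*(t + 3)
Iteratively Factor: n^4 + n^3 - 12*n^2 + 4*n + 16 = (n - 2)*(n^3 + 3*n^2 - 6*n - 8) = (n - 2)^2*(n^2 + 5*n + 4) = (n - 2)^2*(n + 4)*(n + 1)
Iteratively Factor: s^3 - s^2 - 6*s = (s - 3)*(s^2 + 2*s) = (s - 3)*(s + 2)*(s)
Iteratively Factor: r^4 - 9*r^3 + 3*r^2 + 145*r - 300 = (r - 5)*(r^3 - 4*r^2 - 17*r + 60) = (r - 5)*(r - 3)*(r^2 - r - 20) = (r - 5)*(r - 3)*(r + 4)*(r - 5)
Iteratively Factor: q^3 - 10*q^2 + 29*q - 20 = (q - 5)*(q^2 - 5*q + 4) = (q - 5)*(q - 4)*(q - 1)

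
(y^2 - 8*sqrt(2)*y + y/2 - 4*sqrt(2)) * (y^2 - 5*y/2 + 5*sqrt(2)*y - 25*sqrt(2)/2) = y^4 - 3*sqrt(2)*y^3 - 2*y^3 - 325*y^2/4 + 6*sqrt(2)*y^2 + 15*sqrt(2)*y/4 + 160*y + 100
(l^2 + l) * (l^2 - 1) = l^4 + l^3 - l^2 - l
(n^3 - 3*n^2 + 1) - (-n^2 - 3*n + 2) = n^3 - 2*n^2 + 3*n - 1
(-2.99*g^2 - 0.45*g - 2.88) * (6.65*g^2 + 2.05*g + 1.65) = -19.8835*g^4 - 9.122*g^3 - 25.008*g^2 - 6.6465*g - 4.752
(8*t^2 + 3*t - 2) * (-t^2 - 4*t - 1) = -8*t^4 - 35*t^3 - 18*t^2 + 5*t + 2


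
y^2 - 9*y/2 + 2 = (y - 4)*(y - 1/2)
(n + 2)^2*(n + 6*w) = n^3 + 6*n^2*w + 4*n^2 + 24*n*w + 4*n + 24*w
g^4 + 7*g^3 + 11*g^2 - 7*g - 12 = (g - 1)*(g + 1)*(g + 3)*(g + 4)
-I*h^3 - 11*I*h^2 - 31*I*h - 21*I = (h + 3)*(h + 7)*(-I*h - I)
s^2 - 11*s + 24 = (s - 8)*(s - 3)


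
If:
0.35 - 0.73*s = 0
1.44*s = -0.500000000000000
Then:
No Solution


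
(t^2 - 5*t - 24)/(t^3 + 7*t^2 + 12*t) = (t - 8)/(t*(t + 4))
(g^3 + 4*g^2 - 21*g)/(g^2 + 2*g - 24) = g*(g^2 + 4*g - 21)/(g^2 + 2*g - 24)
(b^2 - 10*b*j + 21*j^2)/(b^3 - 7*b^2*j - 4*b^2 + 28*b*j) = (b - 3*j)/(b*(b - 4))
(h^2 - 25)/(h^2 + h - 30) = (h + 5)/(h + 6)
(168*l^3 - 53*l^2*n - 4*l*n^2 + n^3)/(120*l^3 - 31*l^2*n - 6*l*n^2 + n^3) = (7*l + n)/(5*l + n)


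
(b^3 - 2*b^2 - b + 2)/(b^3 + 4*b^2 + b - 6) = (b^2 - b - 2)/(b^2 + 5*b + 6)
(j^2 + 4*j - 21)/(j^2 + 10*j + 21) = (j - 3)/(j + 3)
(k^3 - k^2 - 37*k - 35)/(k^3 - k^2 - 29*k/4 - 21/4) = 4*(k^2 - 2*k - 35)/(4*k^2 - 8*k - 21)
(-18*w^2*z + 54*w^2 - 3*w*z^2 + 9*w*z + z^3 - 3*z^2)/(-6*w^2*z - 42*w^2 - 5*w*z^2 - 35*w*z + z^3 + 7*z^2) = (3*w*z - 9*w + z^2 - 3*z)/(w*z + 7*w + z^2 + 7*z)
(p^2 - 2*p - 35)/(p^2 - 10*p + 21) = (p + 5)/(p - 3)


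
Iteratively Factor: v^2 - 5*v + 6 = (v - 3)*(v - 2)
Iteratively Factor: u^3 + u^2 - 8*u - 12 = (u - 3)*(u^2 + 4*u + 4) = (u - 3)*(u + 2)*(u + 2)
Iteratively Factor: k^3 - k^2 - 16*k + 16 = (k - 1)*(k^2 - 16) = (k - 1)*(k + 4)*(k - 4)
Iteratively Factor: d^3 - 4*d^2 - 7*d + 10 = (d + 2)*(d^2 - 6*d + 5) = (d - 1)*(d + 2)*(d - 5)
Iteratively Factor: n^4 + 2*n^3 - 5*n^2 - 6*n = (n + 1)*(n^3 + n^2 - 6*n) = (n + 1)*(n + 3)*(n^2 - 2*n) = n*(n + 1)*(n + 3)*(n - 2)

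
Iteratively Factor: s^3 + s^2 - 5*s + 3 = (s + 3)*(s^2 - 2*s + 1) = (s - 1)*(s + 3)*(s - 1)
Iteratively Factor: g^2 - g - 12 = (g - 4)*(g + 3)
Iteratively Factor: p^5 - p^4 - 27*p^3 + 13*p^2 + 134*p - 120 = (p - 2)*(p^4 + p^3 - 25*p^2 - 37*p + 60) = (p - 5)*(p - 2)*(p^3 + 6*p^2 + 5*p - 12) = (p - 5)*(p - 2)*(p + 3)*(p^2 + 3*p - 4) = (p - 5)*(p - 2)*(p + 3)*(p + 4)*(p - 1)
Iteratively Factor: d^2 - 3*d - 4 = (d + 1)*(d - 4)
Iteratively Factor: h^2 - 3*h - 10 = (h + 2)*(h - 5)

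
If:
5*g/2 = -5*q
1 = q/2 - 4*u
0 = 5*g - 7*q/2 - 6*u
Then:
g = -4/19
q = 2/19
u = -9/38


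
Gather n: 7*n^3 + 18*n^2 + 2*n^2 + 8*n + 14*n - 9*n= 7*n^3 + 20*n^2 + 13*n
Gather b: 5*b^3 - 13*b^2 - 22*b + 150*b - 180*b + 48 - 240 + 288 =5*b^3 - 13*b^2 - 52*b + 96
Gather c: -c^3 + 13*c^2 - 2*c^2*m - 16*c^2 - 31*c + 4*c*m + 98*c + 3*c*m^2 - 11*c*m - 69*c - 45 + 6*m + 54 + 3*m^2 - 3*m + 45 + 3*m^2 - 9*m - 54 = -c^3 + c^2*(-2*m - 3) + c*(3*m^2 - 7*m - 2) + 6*m^2 - 6*m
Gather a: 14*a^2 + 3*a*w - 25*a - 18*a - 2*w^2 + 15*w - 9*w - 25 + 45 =14*a^2 + a*(3*w - 43) - 2*w^2 + 6*w + 20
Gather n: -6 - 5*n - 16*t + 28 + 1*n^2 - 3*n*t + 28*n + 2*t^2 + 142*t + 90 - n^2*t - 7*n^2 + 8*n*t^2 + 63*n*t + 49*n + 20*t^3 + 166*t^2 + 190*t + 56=n^2*(-t - 6) + n*(8*t^2 + 60*t + 72) + 20*t^3 + 168*t^2 + 316*t + 168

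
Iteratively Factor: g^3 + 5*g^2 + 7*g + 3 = (g + 1)*(g^2 + 4*g + 3) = (g + 1)*(g + 3)*(g + 1)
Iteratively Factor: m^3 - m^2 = (m)*(m^2 - m) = m^2*(m - 1)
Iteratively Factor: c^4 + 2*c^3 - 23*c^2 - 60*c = (c - 5)*(c^3 + 7*c^2 + 12*c) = (c - 5)*(c + 3)*(c^2 + 4*c) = (c - 5)*(c + 3)*(c + 4)*(c)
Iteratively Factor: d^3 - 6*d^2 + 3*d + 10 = (d - 5)*(d^2 - d - 2) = (d - 5)*(d + 1)*(d - 2)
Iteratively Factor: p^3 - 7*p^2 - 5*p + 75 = (p - 5)*(p^2 - 2*p - 15) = (p - 5)^2*(p + 3)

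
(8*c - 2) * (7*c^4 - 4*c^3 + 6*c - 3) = 56*c^5 - 46*c^4 + 8*c^3 + 48*c^2 - 36*c + 6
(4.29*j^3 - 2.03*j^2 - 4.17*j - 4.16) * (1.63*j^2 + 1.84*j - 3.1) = 6.9927*j^5 + 4.5847*j^4 - 23.8313*j^3 - 8.1606*j^2 + 5.2726*j + 12.896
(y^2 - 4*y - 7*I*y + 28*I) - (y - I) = y^2 - 5*y - 7*I*y + 29*I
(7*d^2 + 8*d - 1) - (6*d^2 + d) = d^2 + 7*d - 1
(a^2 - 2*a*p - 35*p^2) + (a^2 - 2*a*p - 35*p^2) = 2*a^2 - 4*a*p - 70*p^2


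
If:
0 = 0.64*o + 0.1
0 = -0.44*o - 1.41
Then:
No Solution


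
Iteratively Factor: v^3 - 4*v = (v + 2)*(v^2 - 2*v) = (v - 2)*(v + 2)*(v)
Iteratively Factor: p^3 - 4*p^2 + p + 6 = (p - 3)*(p^2 - p - 2) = (p - 3)*(p - 2)*(p + 1)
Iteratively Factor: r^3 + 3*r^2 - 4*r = (r - 1)*(r^2 + 4*r) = (r - 1)*(r + 4)*(r)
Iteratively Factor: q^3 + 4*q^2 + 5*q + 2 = (q + 1)*(q^2 + 3*q + 2) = (q + 1)*(q + 2)*(q + 1)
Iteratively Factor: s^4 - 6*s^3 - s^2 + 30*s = (s + 2)*(s^3 - 8*s^2 + 15*s) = s*(s + 2)*(s^2 - 8*s + 15) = s*(s - 5)*(s + 2)*(s - 3)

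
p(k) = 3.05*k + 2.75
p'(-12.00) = 3.05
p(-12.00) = -33.85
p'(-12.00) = 3.05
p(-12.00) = -33.85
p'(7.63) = 3.05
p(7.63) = 26.02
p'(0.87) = 3.05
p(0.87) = 5.40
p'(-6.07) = 3.05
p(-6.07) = -15.76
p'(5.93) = 3.05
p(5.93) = 20.84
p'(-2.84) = 3.05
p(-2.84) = -5.91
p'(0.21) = 3.05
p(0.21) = 3.39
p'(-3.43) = 3.05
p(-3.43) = -7.71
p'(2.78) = 3.05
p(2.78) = 11.23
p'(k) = 3.05000000000000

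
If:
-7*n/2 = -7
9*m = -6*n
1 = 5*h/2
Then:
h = 2/5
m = -4/3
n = 2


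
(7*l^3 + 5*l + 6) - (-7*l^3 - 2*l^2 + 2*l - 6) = 14*l^3 + 2*l^2 + 3*l + 12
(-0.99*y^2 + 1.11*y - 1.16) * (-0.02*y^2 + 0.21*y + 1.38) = 0.0198*y^4 - 0.2301*y^3 - 1.1099*y^2 + 1.2882*y - 1.6008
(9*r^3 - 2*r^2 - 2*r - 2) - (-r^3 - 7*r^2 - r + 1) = 10*r^3 + 5*r^2 - r - 3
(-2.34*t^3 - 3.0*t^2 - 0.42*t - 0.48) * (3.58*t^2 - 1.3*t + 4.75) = -8.3772*t^5 - 7.698*t^4 - 8.7186*t^3 - 15.4224*t^2 - 1.371*t - 2.28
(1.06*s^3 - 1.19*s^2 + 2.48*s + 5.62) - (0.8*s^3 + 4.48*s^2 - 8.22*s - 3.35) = 0.26*s^3 - 5.67*s^2 + 10.7*s + 8.97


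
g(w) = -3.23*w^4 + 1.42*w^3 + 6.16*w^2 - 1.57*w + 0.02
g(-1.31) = -0.06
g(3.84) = -537.08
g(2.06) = -22.83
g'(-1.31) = 18.65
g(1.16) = 2.86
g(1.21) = 2.73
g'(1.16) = -1.71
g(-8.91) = -20858.37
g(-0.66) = 2.72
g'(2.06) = -71.06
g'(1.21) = -3.31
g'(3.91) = -660.58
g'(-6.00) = 2868.59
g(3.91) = -582.00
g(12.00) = -63655.30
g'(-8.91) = 9365.79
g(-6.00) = -4261.60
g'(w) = -12.92*w^3 + 4.26*w^2 + 12.32*w - 1.57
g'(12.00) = -21566.05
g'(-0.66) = -4.13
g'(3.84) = -623.02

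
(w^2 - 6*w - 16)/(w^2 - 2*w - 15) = (-w^2 + 6*w + 16)/(-w^2 + 2*w + 15)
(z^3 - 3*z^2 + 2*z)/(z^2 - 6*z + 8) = z*(z - 1)/(z - 4)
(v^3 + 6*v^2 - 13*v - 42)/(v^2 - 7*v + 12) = (v^2 + 9*v + 14)/(v - 4)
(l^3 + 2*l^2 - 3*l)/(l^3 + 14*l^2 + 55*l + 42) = l*(l^2 + 2*l - 3)/(l^3 + 14*l^2 + 55*l + 42)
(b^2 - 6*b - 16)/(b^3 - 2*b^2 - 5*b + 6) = (b - 8)/(b^2 - 4*b + 3)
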